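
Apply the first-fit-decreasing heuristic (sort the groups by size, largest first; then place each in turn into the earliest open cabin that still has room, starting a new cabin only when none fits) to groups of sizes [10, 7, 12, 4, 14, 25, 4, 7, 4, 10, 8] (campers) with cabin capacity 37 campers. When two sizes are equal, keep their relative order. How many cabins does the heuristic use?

3

Sorted descending: 25, 14, 12, 10, 10, 8, 7, 7, 4, 4, 4.
  25 → cabin 1 (new)  [load 25/37]
  14 → cabin 2 (new)  [load 14/37]
  12 → cabin 1  [load 37/37]
  10 → cabin 2  [load 24/37]
  10 → cabin 2  [load 34/37]
  8 → cabin 3 (new)  [load 8/37]
  7 → cabin 3  [load 15/37]
  7 → cabin 3  [load 22/37]
  4 → cabin 3  [load 26/37]
  4 → cabin 3  [load 30/37]
  4 → cabin 3  [load 34/37]
3 cabins opened.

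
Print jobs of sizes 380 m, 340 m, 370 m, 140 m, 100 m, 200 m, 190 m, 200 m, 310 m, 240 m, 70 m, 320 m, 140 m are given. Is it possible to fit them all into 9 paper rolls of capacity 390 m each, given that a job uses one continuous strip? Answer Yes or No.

Yes

A valid assignment using 9 paper rolls:
  roll 1: 380 = 380
  roll 2: 370 = 370
  roll 3: 340 = 340
  roll 4: 320 + 70 = 390
  roll 5: 310 = 310
  roll 6: 240 + 140 = 380
  roll 7: 200 + 190 = 390
  roll 8: 200 + 140 = 340
  roll 9: 100 = 100
Every load is within 390 m, so 9 paper rolls suffice.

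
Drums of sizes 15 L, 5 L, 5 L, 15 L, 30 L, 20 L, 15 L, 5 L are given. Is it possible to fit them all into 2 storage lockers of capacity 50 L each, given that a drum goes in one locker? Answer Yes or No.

No

Total = 110 L; ⌈110/50⌉ = 3.
At least 3 storage lockers are required, but only 2 are allowed.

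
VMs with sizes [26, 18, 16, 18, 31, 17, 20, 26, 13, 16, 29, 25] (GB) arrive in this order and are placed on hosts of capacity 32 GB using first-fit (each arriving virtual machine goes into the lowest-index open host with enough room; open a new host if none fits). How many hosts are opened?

  26 → host 1 (new)  [load 26/32]
  18 → host 2 (new)  [load 18/32]
  16 → host 3 (new)  [load 16/32]
  18 → host 4 (new)  [load 18/32]
  31 → host 5 (new)  [load 31/32]
  17 → host 6 (new)  [load 17/32]
  20 → host 7 (new)  [load 20/32]
  26 → host 8 (new)  [load 26/32]
  13 → host 2  [load 31/32]
  16 → host 3  [load 32/32]
  29 → host 9 (new)  [load 29/32]
  25 → host 10 (new)  [load 25/32]
10 hosts opened.

10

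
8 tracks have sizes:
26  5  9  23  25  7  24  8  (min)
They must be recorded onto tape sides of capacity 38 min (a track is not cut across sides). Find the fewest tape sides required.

4

Total = 26 + 25 + 24 + 23 + 9 + 8 + 7 + 5 = 127 min.
Lower bound: ⌈127/38⌉ = 4 tape sides.
A packing using 4 tape sides:
  side 1: 26 + 9 = 35
  side 2: 25 + 8 + 5 = 38
  side 3: 24 + 7 = 31
  side 4: 23 = 23
This matches the lower bound, so 4 is optimal.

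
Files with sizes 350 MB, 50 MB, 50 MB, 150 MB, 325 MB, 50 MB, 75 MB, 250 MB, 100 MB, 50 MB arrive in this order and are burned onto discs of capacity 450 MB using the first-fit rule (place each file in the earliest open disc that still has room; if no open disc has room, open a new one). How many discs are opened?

  350 → disc 1 (new)  [load 350/450]
  50 → disc 1  [load 400/450]
  50 → disc 1  [load 450/450]
  150 → disc 2 (new)  [load 150/450]
  325 → disc 3 (new)  [load 325/450]
  50 → disc 2  [load 200/450]
  75 → disc 2  [load 275/450]
  250 → disc 4 (new)  [load 250/450]
  100 → disc 2  [load 375/450]
  50 → disc 2  [load 425/450]
4 discs opened.

4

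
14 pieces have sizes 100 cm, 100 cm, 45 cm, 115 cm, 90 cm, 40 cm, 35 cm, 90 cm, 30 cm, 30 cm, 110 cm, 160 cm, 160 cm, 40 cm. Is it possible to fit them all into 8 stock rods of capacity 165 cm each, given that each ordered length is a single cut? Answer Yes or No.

Yes

A valid assignment using 8 stock rods:
  stock rod 1: 160 = 160
  stock rod 2: 160 = 160
  stock rod 3: 115 + 45 = 160
  stock rod 4: 110 + 40 = 150
  stock rod 5: 100 + 40 = 140
  stock rod 6: 100 + 35 + 30 = 165
  stock rod 7: 90 + 30 = 120
  stock rod 8: 90 = 90
Every load is within 165 cm, so 8 stock rods suffice.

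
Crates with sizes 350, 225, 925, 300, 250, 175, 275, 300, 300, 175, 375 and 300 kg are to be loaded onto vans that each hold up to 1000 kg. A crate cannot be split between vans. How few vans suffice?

5

Total = 925 + 375 + 350 + 300 + 300 + 300 + 300 + 275 + 250 + 225 + 175 + 175 = 3950 kg.
Lower bound: ⌈3950/1000⌉ = 4 vans.
A packing using 5 vans:
  van 1: 925 = 925
  van 2: 375 + 350 + 275 = 1000
  van 3: 300 + 300 + 300 = 900
  van 4: 300 + 250 + 225 + 175 = 950
  van 5: 175 = 175
No arrangement into 4 vans stays within capacity, so 5 is optimal.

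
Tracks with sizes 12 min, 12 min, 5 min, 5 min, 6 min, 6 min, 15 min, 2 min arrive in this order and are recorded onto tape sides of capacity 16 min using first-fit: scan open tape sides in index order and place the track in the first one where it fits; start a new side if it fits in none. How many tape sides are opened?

5

  12 → side 1 (new)  [load 12/16]
  12 → side 2 (new)  [load 12/16]
  5 → side 3 (new)  [load 5/16]
  5 → side 3  [load 10/16]
  6 → side 3  [load 16/16]
  6 → side 4 (new)  [load 6/16]
  15 → side 5 (new)  [load 15/16]
  2 → side 1  [load 14/16]
5 tape sides opened.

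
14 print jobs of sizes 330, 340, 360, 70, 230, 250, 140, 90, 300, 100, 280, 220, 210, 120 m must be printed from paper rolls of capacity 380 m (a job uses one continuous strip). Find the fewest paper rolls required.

Total = 360 + 340 + 330 + 300 + 280 + 250 + 230 + 220 + 210 + 140 + 120 + 100 + 90 + 70 = 3040 m.
Lower bound: ⌈3040/380⌉ = 8 paper rolls.
Also, 9 print jobs each exceed 190 m, and no two of those can share a roll, so at least 9 paper rolls are needed.
A packing using 9 paper rolls:
  roll 1: 360 = 360
  roll 2: 340 = 340
  roll 3: 330 = 330
  roll 4: 300 + 70 = 370
  roll 5: 280 + 100 = 380
  roll 6: 250 + 120 = 370
  roll 7: 230 + 140 = 370
  roll 8: 220 + 90 = 310
  roll 9: 210 = 210
This matches the lower bound, so 9 is optimal.

9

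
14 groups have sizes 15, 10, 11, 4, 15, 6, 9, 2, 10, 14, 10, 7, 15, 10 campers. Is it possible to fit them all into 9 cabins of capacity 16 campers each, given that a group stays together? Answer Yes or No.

Total = 138 campers; ⌈138/16⌉ = 9.
10 groups each exceed half the capacity and cannot share a cabin, forcing at least 10 cabins.
At least 10 cabins are required, but only 9 are allowed.

No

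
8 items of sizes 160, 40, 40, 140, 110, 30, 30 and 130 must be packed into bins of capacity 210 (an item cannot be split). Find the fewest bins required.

Total = 160 + 140 + 130 + 110 + 40 + 40 + 30 + 30 = 680.
Lower bound: ⌈680/210⌉ = 4 bins.
A packing using 4 bins:
  bin 1: 160 + 40 = 200
  bin 2: 140 + 40 + 30 = 210
  bin 3: 130 + 30 = 160
  bin 4: 110 = 110
This matches the lower bound, so 4 is optimal.

4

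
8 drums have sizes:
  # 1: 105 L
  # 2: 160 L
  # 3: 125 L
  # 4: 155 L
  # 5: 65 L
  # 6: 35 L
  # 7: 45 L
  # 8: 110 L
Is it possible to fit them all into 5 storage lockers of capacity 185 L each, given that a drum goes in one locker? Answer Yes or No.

Yes

A valid assignment using 5 storage lockers:
  locker 1: 160 = 160
  locker 2: 155 = 155
  locker 3: 125 + 45 = 170
  locker 4: 110 + 65 = 175
  locker 5: 105 + 35 = 140
Every load is within 185 L, so 5 storage lockers suffice.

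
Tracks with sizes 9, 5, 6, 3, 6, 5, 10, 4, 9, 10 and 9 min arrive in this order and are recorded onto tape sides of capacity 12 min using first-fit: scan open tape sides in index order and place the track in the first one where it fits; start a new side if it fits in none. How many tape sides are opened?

  9 → side 1 (new)  [load 9/12]
  5 → side 2 (new)  [load 5/12]
  6 → side 2  [load 11/12]
  3 → side 1  [load 12/12]
  6 → side 3 (new)  [load 6/12]
  5 → side 3  [load 11/12]
  10 → side 4 (new)  [load 10/12]
  4 → side 5 (new)  [load 4/12]
  9 → side 6 (new)  [load 9/12]
  10 → side 7 (new)  [load 10/12]
  9 → side 8 (new)  [load 9/12]
8 tape sides opened.

8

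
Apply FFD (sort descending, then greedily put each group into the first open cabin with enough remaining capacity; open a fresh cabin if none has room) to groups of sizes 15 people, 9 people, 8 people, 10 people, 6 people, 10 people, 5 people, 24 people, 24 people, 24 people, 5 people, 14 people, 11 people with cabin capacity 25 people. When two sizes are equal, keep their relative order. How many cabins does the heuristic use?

7

Sorted descending: 24, 24, 24, 15, 14, 11, 10, 10, 9, 8, 6, 5, 5.
  24 → cabin 1 (new)  [load 24/25]
  24 → cabin 2 (new)  [load 24/25]
  24 → cabin 3 (new)  [load 24/25]
  15 → cabin 4 (new)  [load 15/25]
  14 → cabin 5 (new)  [load 14/25]
  11 → cabin 5  [load 25/25]
  10 → cabin 4  [load 25/25]
  10 → cabin 6 (new)  [load 10/25]
  9 → cabin 6  [load 19/25]
  8 → cabin 7 (new)  [load 8/25]
  6 → cabin 6  [load 25/25]
  5 → cabin 7  [load 13/25]
  5 → cabin 7  [load 18/25]
7 cabins opened.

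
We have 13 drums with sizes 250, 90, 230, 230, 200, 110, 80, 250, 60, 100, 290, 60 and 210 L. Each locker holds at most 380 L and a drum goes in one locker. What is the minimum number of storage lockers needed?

Total = 290 + 250 + 250 + 230 + 230 + 210 + 200 + 110 + 100 + 90 + 80 + 60 + 60 = 2160 L.
Lower bound: ⌈2160/380⌉ = 6 storage lockers.
Also, 7 drums each exceed 190 L, and no two of those can share a locker, so at least 7 storage lockers are needed.
A packing using 7 storage lockers:
  locker 1: 290 + 90 = 380
  locker 2: 250 + 110 = 360
  locker 3: 250 + 100 = 350
  locker 4: 230 + 80 + 60 = 370
  locker 5: 230 + 60 = 290
  locker 6: 210 = 210
  locker 7: 200 = 200
This matches the lower bound, so 7 is optimal.

7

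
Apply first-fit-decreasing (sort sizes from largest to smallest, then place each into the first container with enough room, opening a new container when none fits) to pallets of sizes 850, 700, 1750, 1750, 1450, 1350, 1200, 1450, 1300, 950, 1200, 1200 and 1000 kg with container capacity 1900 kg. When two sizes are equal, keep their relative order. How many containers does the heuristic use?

Sorted descending: 1750, 1750, 1450, 1450, 1350, 1300, 1200, 1200, 1200, 1000, 950, 850, 700.
  1750 → container 1 (new)  [load 1750/1900]
  1750 → container 2 (new)  [load 1750/1900]
  1450 → container 3 (new)  [load 1450/1900]
  1450 → container 4 (new)  [load 1450/1900]
  1350 → container 5 (new)  [load 1350/1900]
  1300 → container 6 (new)  [load 1300/1900]
  1200 → container 7 (new)  [load 1200/1900]
  1200 → container 8 (new)  [load 1200/1900]
  1200 → container 9 (new)  [load 1200/1900]
  1000 → container 10 (new)  [load 1000/1900]
  950 → container 11 (new)  [load 950/1900]
  850 → container 10  [load 1850/1900]
  700 → container 7  [load 1900/1900]
11 containers opened.

11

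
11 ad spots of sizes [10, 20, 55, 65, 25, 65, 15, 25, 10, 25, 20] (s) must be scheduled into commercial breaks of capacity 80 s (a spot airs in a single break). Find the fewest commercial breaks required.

Total = 65 + 65 + 55 + 25 + 25 + 25 + 20 + 20 + 15 + 10 + 10 = 335 s.
Lower bound: ⌈335/80⌉ = 5 commercial breaks.
A packing using 5 commercial breaks:
  break 1: 65 + 15 = 80
  break 2: 65 + 10 = 75
  break 3: 55 + 25 = 80
  break 4: 25 + 25 + 20 + 10 = 80
  break 5: 20 = 20
This matches the lower bound, so 5 is optimal.

5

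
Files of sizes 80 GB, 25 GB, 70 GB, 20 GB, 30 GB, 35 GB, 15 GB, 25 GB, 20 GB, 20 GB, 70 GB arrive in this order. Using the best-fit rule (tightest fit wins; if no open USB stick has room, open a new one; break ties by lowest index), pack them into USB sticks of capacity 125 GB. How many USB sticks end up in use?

  80 → USB stick 1 (new)  [load 80/125]
  25 → USB stick 1  [load 105/125]
  70 → USB stick 2 (new)  [load 70/125]
  20 → USB stick 1  [load 125/125]
  30 → USB stick 2  [load 100/125]
  35 → USB stick 3 (new)  [load 35/125]
  15 → USB stick 2  [load 115/125]
  25 → USB stick 3  [load 60/125]
  20 → USB stick 3  [load 80/125]
  20 → USB stick 3  [load 100/125]
  70 → USB stick 4 (new)  [load 70/125]
4 USB sticks opened.

4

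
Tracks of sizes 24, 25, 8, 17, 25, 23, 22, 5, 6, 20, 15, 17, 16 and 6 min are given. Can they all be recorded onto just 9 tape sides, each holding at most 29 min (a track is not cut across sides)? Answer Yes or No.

No

Total = 229 min; ⌈229/29⌉ = 8.
10 tracks each exceed half the capacity and cannot share a side, forcing at least 10 tape sides.
At least 10 tape sides are required, but only 9 are allowed.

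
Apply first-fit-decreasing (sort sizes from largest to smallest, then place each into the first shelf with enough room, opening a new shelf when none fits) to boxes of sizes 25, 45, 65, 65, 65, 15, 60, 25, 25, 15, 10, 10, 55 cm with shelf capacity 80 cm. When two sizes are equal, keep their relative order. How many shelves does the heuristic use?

7

Sorted descending: 65, 65, 65, 60, 55, 45, 25, 25, 25, 15, 15, 10, 10.
  65 → shelf 1 (new)  [load 65/80]
  65 → shelf 2 (new)  [load 65/80]
  65 → shelf 3 (new)  [load 65/80]
  60 → shelf 4 (new)  [load 60/80]
  55 → shelf 5 (new)  [load 55/80]
  45 → shelf 6 (new)  [load 45/80]
  25 → shelf 5  [load 80/80]
  25 → shelf 6  [load 70/80]
  25 → shelf 7 (new)  [load 25/80]
  15 → shelf 1  [load 80/80]
  15 → shelf 2  [load 80/80]
  10 → shelf 3  [load 75/80]
  10 → shelf 4  [load 70/80]
7 shelves opened.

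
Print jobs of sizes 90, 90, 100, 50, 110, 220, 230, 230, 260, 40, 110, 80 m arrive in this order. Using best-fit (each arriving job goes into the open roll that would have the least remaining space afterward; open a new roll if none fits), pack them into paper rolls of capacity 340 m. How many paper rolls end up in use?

5

  90 → roll 1 (new)  [load 90/340]
  90 → roll 1  [load 180/340]
  100 → roll 1  [load 280/340]
  50 → roll 1  [load 330/340]
  110 → roll 2 (new)  [load 110/340]
  220 → roll 2  [load 330/340]
  230 → roll 3 (new)  [load 230/340]
  230 → roll 4 (new)  [load 230/340]
  260 → roll 5 (new)  [load 260/340]
  40 → roll 5  [load 300/340]
  110 → roll 3  [load 340/340]
  80 → roll 4  [load 310/340]
5 paper rolls opened.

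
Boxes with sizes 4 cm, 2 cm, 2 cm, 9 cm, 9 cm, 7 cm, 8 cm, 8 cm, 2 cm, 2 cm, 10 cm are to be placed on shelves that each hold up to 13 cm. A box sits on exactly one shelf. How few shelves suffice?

6

Total = 10 + 9 + 9 + 8 + 8 + 7 + 4 + 2 + 2 + 2 + 2 = 63 cm.
Lower bound: ⌈63/13⌉ = 5 shelves.
Also, 6 boxes each exceed 13/2 cm, and no two of those can share a shelf, so at least 6 shelves are needed.
A packing using 6 shelves:
  shelf 1: 10 + 2 = 12
  shelf 2: 9 + 4 = 13
  shelf 3: 9 + 2 + 2 = 13
  shelf 4: 8 + 2 = 10
  shelf 5: 8 = 8
  shelf 6: 7 = 7
This matches the lower bound, so 6 is optimal.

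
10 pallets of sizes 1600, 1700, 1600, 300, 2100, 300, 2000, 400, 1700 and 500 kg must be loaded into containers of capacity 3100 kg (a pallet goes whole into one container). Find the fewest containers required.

Total = 2100 + 2000 + 1700 + 1700 + 1600 + 1600 + 500 + 400 + 300 + 300 = 12200 kg.
Lower bound: ⌈12200/3100⌉ = 4 containers.
Also, 6 pallets each exceed 1550 kg, and no two of those can share a container, so at least 6 containers are needed.
A packing using 6 containers:
  container 1: 2100 + 500 + 400 = 3000
  container 2: 2000 + 300 + 300 = 2600
  container 3: 1700 = 1700
  container 4: 1700 = 1700
  container 5: 1600 = 1600
  container 6: 1600 = 1600
This matches the lower bound, so 6 is optimal.

6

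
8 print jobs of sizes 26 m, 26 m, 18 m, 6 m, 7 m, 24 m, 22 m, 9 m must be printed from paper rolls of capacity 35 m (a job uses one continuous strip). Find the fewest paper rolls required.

5

Total = 26 + 26 + 24 + 22 + 18 + 9 + 7 + 6 = 138 m.
Lower bound: ⌈138/35⌉ = 4 paper rolls.
Also, 5 print jobs each exceed 35/2 m, and no two of those can share a roll, so at least 5 paper rolls are needed.
A packing using 5 paper rolls:
  roll 1: 26 + 9 = 35
  roll 2: 26 + 7 = 33
  roll 3: 24 + 6 = 30
  roll 4: 22 = 22
  roll 5: 18 = 18
This matches the lower bound, so 5 is optimal.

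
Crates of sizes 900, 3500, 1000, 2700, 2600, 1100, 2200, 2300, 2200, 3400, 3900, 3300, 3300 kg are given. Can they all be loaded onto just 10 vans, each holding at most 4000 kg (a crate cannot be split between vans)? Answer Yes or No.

Yes

A valid assignment using 10 vans:
  van 1: 3900 = 3900
  van 2: 3500 = 3500
  van 3: 3400 = 3400
  van 4: 3300 = 3300
  van 5: 3300 = 3300
  van 6: 2700 + 1100 = 3800
  van 7: 2600 + 1000 = 3600
  van 8: 2300 + 900 = 3200
  van 9: 2200 = 2200
  van 10: 2200 = 2200
Every load is within 4000 kg, so 10 vans suffice.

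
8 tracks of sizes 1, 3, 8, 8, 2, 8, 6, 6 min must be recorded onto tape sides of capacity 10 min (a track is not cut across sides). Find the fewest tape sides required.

5

Total = 8 + 8 + 8 + 6 + 6 + 3 + 2 + 1 = 42 min.
Lower bound: ⌈42/10⌉ = 5 tape sides.
A packing using 5 tape sides:
  side 1: 8 + 2 = 10
  side 2: 8 + 1 = 9
  side 3: 8 = 8
  side 4: 6 + 3 = 9
  side 5: 6 = 6
This matches the lower bound, so 5 is optimal.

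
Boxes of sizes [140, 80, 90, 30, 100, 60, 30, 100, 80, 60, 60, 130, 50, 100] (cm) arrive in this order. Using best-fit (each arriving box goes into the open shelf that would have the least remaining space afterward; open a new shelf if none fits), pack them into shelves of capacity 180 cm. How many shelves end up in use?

7

  140 → shelf 1 (new)  [load 140/180]
  80 → shelf 2 (new)  [load 80/180]
  90 → shelf 2  [load 170/180]
  30 → shelf 1  [load 170/180]
  100 → shelf 3 (new)  [load 100/180]
  60 → shelf 3  [load 160/180]
  30 → shelf 4 (new)  [load 30/180]
  100 → shelf 4  [load 130/180]
  80 → shelf 5 (new)  [load 80/180]
  60 → shelf 5  [load 140/180]
  60 → shelf 6 (new)  [load 60/180]
  130 → shelf 7 (new)  [load 130/180]
  50 → shelf 4  [load 180/180]
  100 → shelf 6  [load 160/180]
7 shelves opened.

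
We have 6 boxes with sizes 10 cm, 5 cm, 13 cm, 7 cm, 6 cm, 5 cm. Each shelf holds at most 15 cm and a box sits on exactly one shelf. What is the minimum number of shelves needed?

4

Total = 13 + 10 + 7 + 6 + 5 + 5 = 46 cm.
Lower bound: ⌈46/15⌉ = 4 shelves.
A packing using 4 shelves:
  shelf 1: 13 = 13
  shelf 2: 10 + 5 = 15
  shelf 3: 7 + 6 = 13
  shelf 4: 5 = 5
This matches the lower bound, so 4 is optimal.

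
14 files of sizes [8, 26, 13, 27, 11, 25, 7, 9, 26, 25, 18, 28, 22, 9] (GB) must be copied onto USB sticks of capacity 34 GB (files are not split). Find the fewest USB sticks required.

Total = 28 + 27 + 26 + 26 + 25 + 25 + 22 + 18 + 13 + 11 + 9 + 9 + 8 + 7 = 254 GB.
Lower bound: ⌈254/34⌉ = 8 USB sticks.
A packing using 8 USB sticks:
  USB stick 1: 28 = 28
  USB stick 2: 27 + 7 = 34
  USB stick 3: 26 + 8 = 34
  USB stick 4: 26 = 26
  USB stick 5: 25 + 9 = 34
  USB stick 6: 25 + 9 = 34
  USB stick 7: 22 + 11 = 33
  USB stick 8: 18 + 13 = 31
This matches the lower bound, so 8 is optimal.

8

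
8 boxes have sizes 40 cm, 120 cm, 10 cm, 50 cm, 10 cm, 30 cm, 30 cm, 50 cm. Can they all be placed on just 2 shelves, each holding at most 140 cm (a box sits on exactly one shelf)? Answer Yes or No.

Total = 340 cm; ⌈340/140⌉ = 3.
At least 3 shelves are required, but only 2 are allowed.

No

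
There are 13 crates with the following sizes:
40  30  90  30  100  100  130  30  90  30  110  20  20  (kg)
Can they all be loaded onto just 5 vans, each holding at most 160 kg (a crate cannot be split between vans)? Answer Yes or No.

Total = 820 kg; ⌈820/160⌉ = 6.
At least 6 vans are required, but only 5 are allowed.

No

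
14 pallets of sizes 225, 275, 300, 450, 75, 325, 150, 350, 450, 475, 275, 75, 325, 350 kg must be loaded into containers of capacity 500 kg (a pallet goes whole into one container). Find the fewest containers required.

10

Total = 475 + 450 + 450 + 350 + 350 + 325 + 325 + 300 + 275 + 275 + 225 + 150 + 75 + 75 = 4100 kg.
Lower bound: ⌈4100/500⌉ = 9 containers.
Also, 10 pallets each exceed 250 kg, and no two of those can share a container, so at least 10 containers are needed.
A packing using 10 containers:
  container 1: 475 = 475
  container 2: 450 = 450
  container 3: 450 = 450
  container 4: 350 + 150 = 500
  container 5: 350 + 75 + 75 = 500
  container 6: 325 = 325
  container 7: 325 = 325
  container 8: 300 = 300
  container 9: 275 + 225 = 500
  container 10: 275 = 275
This matches the lower bound, so 10 is optimal.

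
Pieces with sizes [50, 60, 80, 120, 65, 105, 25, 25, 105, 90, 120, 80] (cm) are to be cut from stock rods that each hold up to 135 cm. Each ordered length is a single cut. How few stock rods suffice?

8

Total = 120 + 120 + 105 + 105 + 90 + 80 + 80 + 65 + 60 + 50 + 25 + 25 = 925 cm.
Lower bound: ⌈925/135⌉ = 7 stock rods.
A packing using 8 stock rods:
  stock rod 1: 120 = 120
  stock rod 2: 120 = 120
  stock rod 3: 105 + 25 = 130
  stock rod 4: 105 + 25 = 130
  stock rod 5: 90 = 90
  stock rod 6: 80 + 50 = 130
  stock rod 7: 80 = 80
  stock rod 8: 65 + 60 = 125
No arrangement into 7 stock rods stays within capacity, so 8 is optimal.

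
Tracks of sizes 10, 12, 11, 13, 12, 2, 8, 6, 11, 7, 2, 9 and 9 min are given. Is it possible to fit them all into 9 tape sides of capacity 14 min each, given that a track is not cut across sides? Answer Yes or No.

No

Total = 112 min; ⌈112/14⌉ = 8.
9 tracks each exceed half the capacity and cannot share a side, forcing at least 9 tape sides.
The bound of 9 does not rule out 9, but exhaustive search shows no assignment into 9 tape sides of capacity 14 min exists — the minimum is 10.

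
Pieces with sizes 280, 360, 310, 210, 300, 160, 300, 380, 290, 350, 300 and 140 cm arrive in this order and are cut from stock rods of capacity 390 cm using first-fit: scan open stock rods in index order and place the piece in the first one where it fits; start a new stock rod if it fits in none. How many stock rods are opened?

11

  280 → stock rod 1 (new)  [load 280/390]
  360 → stock rod 2 (new)  [load 360/390]
  310 → stock rod 3 (new)  [load 310/390]
  210 → stock rod 4 (new)  [load 210/390]
  300 → stock rod 5 (new)  [load 300/390]
  160 → stock rod 4  [load 370/390]
  300 → stock rod 6 (new)  [load 300/390]
  380 → stock rod 7 (new)  [load 380/390]
  290 → stock rod 8 (new)  [load 290/390]
  350 → stock rod 9 (new)  [load 350/390]
  300 → stock rod 10 (new)  [load 300/390]
  140 → stock rod 11 (new)  [load 140/390]
11 stock rods opened.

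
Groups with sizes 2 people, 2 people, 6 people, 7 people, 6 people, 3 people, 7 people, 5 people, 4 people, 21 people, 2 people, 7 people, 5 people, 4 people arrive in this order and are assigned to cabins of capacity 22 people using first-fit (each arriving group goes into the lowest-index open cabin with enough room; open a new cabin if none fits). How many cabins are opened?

  2 → cabin 1 (new)  [load 2/22]
  2 → cabin 1  [load 4/22]
  6 → cabin 1  [load 10/22]
  7 → cabin 1  [load 17/22]
  6 → cabin 2 (new)  [load 6/22]
  3 → cabin 1  [load 20/22]
  7 → cabin 2  [load 13/22]
  5 → cabin 2  [load 18/22]
  4 → cabin 2  [load 22/22]
  21 → cabin 3 (new)  [load 21/22]
  2 → cabin 1  [load 22/22]
  7 → cabin 4 (new)  [load 7/22]
  5 → cabin 4  [load 12/22]
  4 → cabin 4  [load 16/22]
4 cabins opened.

4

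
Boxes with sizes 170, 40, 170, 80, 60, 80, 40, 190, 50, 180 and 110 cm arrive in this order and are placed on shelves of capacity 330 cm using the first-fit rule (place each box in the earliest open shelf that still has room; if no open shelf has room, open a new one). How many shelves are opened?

4

  170 → shelf 1 (new)  [load 170/330]
  40 → shelf 1  [load 210/330]
  170 → shelf 2 (new)  [load 170/330]
  80 → shelf 1  [load 290/330]
  60 → shelf 2  [load 230/330]
  80 → shelf 2  [load 310/330]
  40 → shelf 1  [load 330/330]
  190 → shelf 3 (new)  [load 190/330]
  50 → shelf 3  [load 240/330]
  180 → shelf 4 (new)  [load 180/330]
  110 → shelf 4  [load 290/330]
4 shelves opened.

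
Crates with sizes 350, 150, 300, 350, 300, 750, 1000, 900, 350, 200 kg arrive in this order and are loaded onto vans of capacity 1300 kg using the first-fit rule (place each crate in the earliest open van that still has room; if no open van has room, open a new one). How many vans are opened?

  350 → van 1 (new)  [load 350/1300]
  150 → van 1  [load 500/1300]
  300 → van 1  [load 800/1300]
  350 → van 1  [load 1150/1300]
  300 → van 2 (new)  [load 300/1300]
  750 → van 2  [load 1050/1300]
  1000 → van 3 (new)  [load 1000/1300]
  900 → van 4 (new)  [load 900/1300]
  350 → van 4  [load 1250/1300]
  200 → van 2  [load 1250/1300]
4 vans opened.

4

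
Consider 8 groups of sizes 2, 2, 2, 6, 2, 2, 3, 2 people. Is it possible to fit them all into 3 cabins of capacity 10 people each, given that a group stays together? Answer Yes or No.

A valid assignment using 3 cabins:
  cabin 1: 6 + 3 = 9
  cabin 2: 2 + 2 + 2 + 2 + 2 = 10
  cabin 3: 2 = 2
Every load is within 10 people, so 3 cabins suffice.

Yes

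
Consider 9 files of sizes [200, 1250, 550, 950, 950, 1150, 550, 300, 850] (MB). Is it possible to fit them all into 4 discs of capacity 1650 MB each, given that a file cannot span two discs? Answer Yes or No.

No

Total = 6750 MB; ⌈6750/1650⌉ = 5.
At least 5 discs are required, but only 4 are allowed.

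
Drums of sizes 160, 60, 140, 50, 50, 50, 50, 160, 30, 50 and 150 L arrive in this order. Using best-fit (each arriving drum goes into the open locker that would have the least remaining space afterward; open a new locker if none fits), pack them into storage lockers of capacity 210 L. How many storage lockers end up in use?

  160 → locker 1 (new)  [load 160/210]
  60 → locker 2 (new)  [load 60/210]
  140 → locker 2  [load 200/210]
  50 → locker 1  [load 210/210]
  50 → locker 3 (new)  [load 50/210]
  50 → locker 3  [load 100/210]
  50 → locker 3  [load 150/210]
  160 → locker 4 (new)  [load 160/210]
  30 → locker 4  [load 190/210]
  50 → locker 3  [load 200/210]
  150 → locker 5 (new)  [load 150/210]
5 storage lockers opened.

5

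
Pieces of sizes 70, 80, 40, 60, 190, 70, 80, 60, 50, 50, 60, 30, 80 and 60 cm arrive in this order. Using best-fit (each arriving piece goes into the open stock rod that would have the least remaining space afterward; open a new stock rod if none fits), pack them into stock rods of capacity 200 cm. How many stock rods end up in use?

  70 → stock rod 1 (new)  [load 70/200]
  80 → stock rod 1  [load 150/200]
  40 → stock rod 1  [load 190/200]
  60 → stock rod 2 (new)  [load 60/200]
  190 → stock rod 3 (new)  [load 190/200]
  70 → stock rod 2  [load 130/200]
  80 → stock rod 4 (new)  [load 80/200]
  60 → stock rod 2  [load 190/200]
  50 → stock rod 4  [load 130/200]
  50 → stock rod 4  [load 180/200]
  60 → stock rod 5 (new)  [load 60/200]
  30 → stock rod 5  [load 90/200]
  80 → stock rod 5  [load 170/200]
  60 → stock rod 6 (new)  [load 60/200]
6 stock rods opened.

6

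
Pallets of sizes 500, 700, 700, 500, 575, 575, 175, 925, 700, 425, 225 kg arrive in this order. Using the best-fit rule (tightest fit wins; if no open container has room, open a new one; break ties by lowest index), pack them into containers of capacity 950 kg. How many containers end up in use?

8

  500 → container 1 (new)  [load 500/950]
  700 → container 2 (new)  [load 700/950]
  700 → container 3 (new)  [load 700/950]
  500 → container 4 (new)  [load 500/950]
  575 → container 5 (new)  [load 575/950]
  575 → container 6 (new)  [load 575/950]
  175 → container 2  [load 875/950]
  925 → container 7 (new)  [load 925/950]
  700 → container 8 (new)  [load 700/950]
  425 → container 1  [load 925/950]
  225 → container 3  [load 925/950]
8 containers opened.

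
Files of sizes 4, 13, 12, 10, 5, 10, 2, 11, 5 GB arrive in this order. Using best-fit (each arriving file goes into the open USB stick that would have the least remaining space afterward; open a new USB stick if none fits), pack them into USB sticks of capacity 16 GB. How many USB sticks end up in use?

5

  4 → USB stick 1 (new)  [load 4/16]
  13 → USB stick 2 (new)  [load 13/16]
  12 → USB stick 1  [load 16/16]
  10 → USB stick 3 (new)  [load 10/16]
  5 → USB stick 3  [load 15/16]
  10 → USB stick 4 (new)  [load 10/16]
  2 → USB stick 2  [load 15/16]
  11 → USB stick 5 (new)  [load 11/16]
  5 → USB stick 5  [load 16/16]
5 USB sticks opened.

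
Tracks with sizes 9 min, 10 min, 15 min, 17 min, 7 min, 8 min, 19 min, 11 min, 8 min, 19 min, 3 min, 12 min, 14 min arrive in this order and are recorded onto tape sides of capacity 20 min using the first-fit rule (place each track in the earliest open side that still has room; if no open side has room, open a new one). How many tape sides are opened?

9

  9 → side 1 (new)  [load 9/20]
  10 → side 1  [load 19/20]
  15 → side 2 (new)  [load 15/20]
  17 → side 3 (new)  [load 17/20]
  7 → side 4 (new)  [load 7/20]
  8 → side 4  [load 15/20]
  19 → side 5 (new)  [load 19/20]
  11 → side 6 (new)  [load 11/20]
  8 → side 6  [load 19/20]
  19 → side 7 (new)  [load 19/20]
  3 → side 2  [load 18/20]
  12 → side 8 (new)  [load 12/20]
  14 → side 9 (new)  [load 14/20]
9 tape sides opened.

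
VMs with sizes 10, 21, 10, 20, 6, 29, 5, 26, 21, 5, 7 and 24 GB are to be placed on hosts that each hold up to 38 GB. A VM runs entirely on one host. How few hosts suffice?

6

Total = 29 + 26 + 24 + 21 + 21 + 20 + 10 + 10 + 7 + 6 + 5 + 5 = 184 GB.
Lower bound: ⌈184/38⌉ = 5 hosts.
Also, 6 VMs each exceed 19 GB, and no two of those can share a host, so at least 6 hosts are needed.
A packing using 6 hosts:
  host 1: 29 + 7 = 36
  host 2: 26 + 10 = 36
  host 3: 24 + 10 = 34
  host 4: 21 + 6 + 5 + 5 = 37
  host 5: 21 = 21
  host 6: 20 = 20
This matches the lower bound, so 6 is optimal.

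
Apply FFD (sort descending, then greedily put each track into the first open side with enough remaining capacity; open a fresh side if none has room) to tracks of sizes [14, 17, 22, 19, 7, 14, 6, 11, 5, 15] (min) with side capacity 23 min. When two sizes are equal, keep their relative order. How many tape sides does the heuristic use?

7

Sorted descending: 22, 19, 17, 15, 14, 14, 11, 7, 6, 5.
  22 → side 1 (new)  [load 22/23]
  19 → side 2 (new)  [load 19/23]
  17 → side 3 (new)  [load 17/23]
  15 → side 4 (new)  [load 15/23]
  14 → side 5 (new)  [load 14/23]
  14 → side 6 (new)  [load 14/23]
  11 → side 7 (new)  [load 11/23]
  7 → side 4  [load 22/23]
  6 → side 3  [load 23/23]
  5 → side 5  [load 19/23]
7 tape sides opened.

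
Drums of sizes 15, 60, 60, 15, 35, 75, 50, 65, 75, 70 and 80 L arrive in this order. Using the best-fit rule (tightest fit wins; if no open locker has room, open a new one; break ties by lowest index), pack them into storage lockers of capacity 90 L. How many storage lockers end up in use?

8

  15 → locker 1 (new)  [load 15/90]
  60 → locker 1  [load 75/90]
  60 → locker 2 (new)  [load 60/90]
  15 → locker 1  [load 90/90]
  35 → locker 3 (new)  [load 35/90]
  75 → locker 4 (new)  [load 75/90]
  50 → locker 3  [load 85/90]
  65 → locker 5 (new)  [load 65/90]
  75 → locker 6 (new)  [load 75/90]
  70 → locker 7 (new)  [load 70/90]
  80 → locker 8 (new)  [load 80/90]
8 storage lockers opened.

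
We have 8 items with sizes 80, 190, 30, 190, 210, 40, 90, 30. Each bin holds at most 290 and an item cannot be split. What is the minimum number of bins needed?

Total = 210 + 190 + 190 + 90 + 80 + 40 + 30 + 30 = 860.
Lower bound: ⌈860/290⌉ = 3 bins.
A packing using 3 bins:
  bin 1: 210 + 80 = 290
  bin 2: 190 + 90 = 280
  bin 3: 190 + 40 + 30 + 30 = 290
This matches the lower bound, so 3 is optimal.

3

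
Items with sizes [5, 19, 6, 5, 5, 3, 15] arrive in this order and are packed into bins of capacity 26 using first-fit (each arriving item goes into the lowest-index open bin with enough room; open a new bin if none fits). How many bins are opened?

  5 → bin 1 (new)  [load 5/26]
  19 → bin 1  [load 24/26]
  6 → bin 2 (new)  [load 6/26]
  5 → bin 2  [load 11/26]
  5 → bin 2  [load 16/26]
  3 → bin 2  [load 19/26]
  15 → bin 3 (new)  [load 15/26]
3 bins opened.

3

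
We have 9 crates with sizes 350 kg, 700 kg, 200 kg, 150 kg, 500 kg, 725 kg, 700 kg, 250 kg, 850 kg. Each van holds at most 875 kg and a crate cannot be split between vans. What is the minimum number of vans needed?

6

Total = 850 + 725 + 700 + 700 + 500 + 350 + 250 + 200 + 150 = 4425 kg.
Lower bound: ⌈4425/875⌉ = 6 vans.
A packing using 6 vans:
  van 1: 850 = 850
  van 2: 725 + 150 = 875
  van 3: 700 = 700
  van 4: 700 = 700
  van 5: 500 + 350 = 850
  van 6: 250 + 200 = 450
This matches the lower bound, so 6 is optimal.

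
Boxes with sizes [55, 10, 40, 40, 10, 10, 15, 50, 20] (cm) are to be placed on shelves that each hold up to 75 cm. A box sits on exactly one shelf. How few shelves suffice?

4

Total = 55 + 50 + 40 + 40 + 20 + 15 + 10 + 10 + 10 = 250 cm.
Lower bound: ⌈250/75⌉ = 4 shelves.
A packing using 4 shelves:
  shelf 1: 55 + 20 = 75
  shelf 2: 50 + 15 + 10 = 75
  shelf 3: 40 + 10 + 10 = 60
  shelf 4: 40 = 40
This matches the lower bound, so 4 is optimal.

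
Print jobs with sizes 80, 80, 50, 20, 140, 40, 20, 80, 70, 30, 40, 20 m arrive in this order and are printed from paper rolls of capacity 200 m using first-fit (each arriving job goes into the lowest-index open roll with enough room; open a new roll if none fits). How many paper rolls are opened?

4

  80 → roll 1 (new)  [load 80/200]
  80 → roll 1  [load 160/200]
  50 → roll 2 (new)  [load 50/200]
  20 → roll 1  [load 180/200]
  140 → roll 2  [load 190/200]
  40 → roll 3 (new)  [load 40/200]
  20 → roll 1  [load 200/200]
  80 → roll 3  [load 120/200]
  70 → roll 3  [load 190/200]
  30 → roll 4 (new)  [load 30/200]
  40 → roll 4  [load 70/200]
  20 → roll 4  [load 90/200]
4 paper rolls opened.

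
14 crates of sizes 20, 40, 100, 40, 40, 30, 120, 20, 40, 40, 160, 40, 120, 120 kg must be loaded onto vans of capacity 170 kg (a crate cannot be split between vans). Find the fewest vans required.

6

Total = 160 + 120 + 120 + 120 + 100 + 40 + 40 + 40 + 40 + 40 + 40 + 30 + 20 + 20 = 930 kg.
Lower bound: ⌈930/170⌉ = 6 vans.
A packing using 6 vans:
  van 1: 160 = 160
  van 2: 120 + 40 = 160
  van 3: 120 + 40 = 160
  van 4: 120 + 40 = 160
  van 5: 100 + 40 + 30 = 170
  van 6: 40 + 40 + 20 + 20 = 120
This matches the lower bound, so 6 is optimal.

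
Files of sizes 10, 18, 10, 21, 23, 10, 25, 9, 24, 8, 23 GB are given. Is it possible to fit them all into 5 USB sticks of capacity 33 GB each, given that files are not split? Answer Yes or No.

No

Total = 181 GB; ⌈181/33⌉ = 6.
At least 6 USB sticks are required, but only 5 are allowed.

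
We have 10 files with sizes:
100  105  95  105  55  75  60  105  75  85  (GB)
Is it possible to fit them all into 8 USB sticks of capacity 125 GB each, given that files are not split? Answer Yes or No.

No

Total = 860 GB; ⌈860/125⌉ = 7.
8 files each exceed half the capacity and cannot share a USB stick, forcing at least 8 USB sticks.
The bound of 8 does not rule out 8, but exhaustive search shows no assignment into 8 USB sticks of capacity 125 GB exists — the minimum is 9.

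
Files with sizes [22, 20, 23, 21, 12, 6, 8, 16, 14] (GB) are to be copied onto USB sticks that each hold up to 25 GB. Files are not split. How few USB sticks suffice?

7

Total = 23 + 22 + 21 + 20 + 16 + 14 + 12 + 8 + 6 = 142 GB.
Lower bound: ⌈142/25⌉ = 6 USB sticks.
A packing using 7 USB sticks:
  USB stick 1: 23 = 23
  USB stick 2: 22 = 22
  USB stick 3: 21 = 21
  USB stick 4: 20 = 20
  USB stick 5: 16 + 8 = 24
  USB stick 6: 14 + 6 = 20
  USB stick 7: 12 = 12
No arrangement into 6 USB sticks stays within capacity, so 7 is optimal.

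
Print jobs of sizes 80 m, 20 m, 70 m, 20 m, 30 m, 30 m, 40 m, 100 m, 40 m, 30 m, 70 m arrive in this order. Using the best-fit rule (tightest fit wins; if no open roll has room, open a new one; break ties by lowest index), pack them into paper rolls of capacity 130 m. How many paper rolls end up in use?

5

  80 → roll 1 (new)  [load 80/130]
  20 → roll 1  [load 100/130]
  70 → roll 2 (new)  [load 70/130]
  20 → roll 1  [load 120/130]
  30 → roll 2  [load 100/130]
  30 → roll 2  [load 130/130]
  40 → roll 3 (new)  [load 40/130]
  100 → roll 4 (new)  [load 100/130]
  40 → roll 3  [load 80/130]
  30 → roll 4  [load 130/130]
  70 → roll 5 (new)  [load 70/130]
5 paper rolls opened.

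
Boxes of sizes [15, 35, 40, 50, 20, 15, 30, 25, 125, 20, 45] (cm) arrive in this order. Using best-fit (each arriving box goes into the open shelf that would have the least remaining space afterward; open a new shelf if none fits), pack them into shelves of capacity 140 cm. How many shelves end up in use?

  15 → shelf 1 (new)  [load 15/140]
  35 → shelf 1  [load 50/140]
  40 → shelf 1  [load 90/140]
  50 → shelf 1  [load 140/140]
  20 → shelf 2 (new)  [load 20/140]
  15 → shelf 2  [load 35/140]
  30 → shelf 2  [load 65/140]
  25 → shelf 2  [load 90/140]
  125 → shelf 3 (new)  [load 125/140]
  20 → shelf 2  [load 110/140]
  45 → shelf 4 (new)  [load 45/140]
4 shelves opened.

4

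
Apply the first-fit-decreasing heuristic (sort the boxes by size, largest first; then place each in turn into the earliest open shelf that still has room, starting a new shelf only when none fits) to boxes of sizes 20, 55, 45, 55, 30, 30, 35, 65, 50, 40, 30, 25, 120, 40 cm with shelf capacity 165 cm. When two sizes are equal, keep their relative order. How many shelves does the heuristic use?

Sorted descending: 120, 65, 55, 55, 50, 45, 40, 40, 35, 30, 30, 30, 25, 20.
  120 → shelf 1 (new)  [load 120/165]
  65 → shelf 2 (new)  [load 65/165]
  55 → shelf 2  [load 120/165]
  55 → shelf 3 (new)  [load 55/165]
  50 → shelf 3  [load 105/165]
  45 → shelf 1  [load 165/165]
  40 → shelf 2  [load 160/165]
  40 → shelf 3  [load 145/165]
  35 → shelf 4 (new)  [load 35/165]
  30 → shelf 4  [load 65/165]
  30 → shelf 4  [load 95/165]
  30 → shelf 4  [load 125/165]
  25 → shelf 4  [load 150/165]
  20 → shelf 3  [load 165/165]
4 shelves opened.

4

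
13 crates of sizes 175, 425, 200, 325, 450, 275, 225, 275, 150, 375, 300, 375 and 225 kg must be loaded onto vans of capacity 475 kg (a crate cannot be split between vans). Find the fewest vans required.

Total = 450 + 425 + 375 + 375 + 325 + 300 + 275 + 275 + 225 + 225 + 200 + 175 + 150 = 3775 kg.
Lower bound: ⌈3775/475⌉ = 8 vans.
A packing using 9 vans:
  van 1: 450 = 450
  van 2: 425 = 425
  van 3: 375 = 375
  van 4: 375 = 375
  van 5: 325 + 150 = 475
  van 6: 300 + 175 = 475
  van 7: 275 + 200 = 475
  van 8: 275 = 275
  van 9: 225 + 225 = 450
No arrangement into 8 vans stays within capacity, so 9 is optimal.

9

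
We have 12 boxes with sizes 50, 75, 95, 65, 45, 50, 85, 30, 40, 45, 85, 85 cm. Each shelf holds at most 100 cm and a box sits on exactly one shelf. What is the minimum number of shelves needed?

Total = 95 + 85 + 85 + 85 + 75 + 65 + 50 + 50 + 45 + 45 + 40 + 30 = 750 cm.
Lower bound: ⌈750/100⌉ = 8 shelves.
A packing using 9 shelves:
  shelf 1: 95 = 95
  shelf 2: 85 = 85
  shelf 3: 85 = 85
  shelf 4: 85 = 85
  shelf 5: 75 = 75
  shelf 6: 65 + 30 = 95
  shelf 7: 50 + 50 = 100
  shelf 8: 45 + 45 = 90
  shelf 9: 40 = 40
No arrangement into 8 shelves stays within capacity, so 9 is optimal.

9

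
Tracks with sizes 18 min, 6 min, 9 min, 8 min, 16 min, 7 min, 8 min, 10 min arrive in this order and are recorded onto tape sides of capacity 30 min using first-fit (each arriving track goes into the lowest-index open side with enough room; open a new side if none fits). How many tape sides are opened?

  18 → side 1 (new)  [load 18/30]
  6 → side 1  [load 24/30]
  9 → side 2 (new)  [load 9/30]
  8 → side 2  [load 17/30]
  16 → side 3 (new)  [load 16/30]
  7 → side 2  [load 24/30]
  8 → side 3  [load 24/30]
  10 → side 4 (new)  [load 10/30]
4 tape sides opened.

4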